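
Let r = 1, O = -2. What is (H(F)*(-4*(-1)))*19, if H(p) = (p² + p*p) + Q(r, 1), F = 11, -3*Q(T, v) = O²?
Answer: 54872/3 ≈ 18291.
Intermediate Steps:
Q(T, v) = -4/3 (Q(T, v) = -⅓*(-2)² = -⅓*4 = -4/3)
H(p) = -4/3 + 2*p² (H(p) = (p² + p*p) - 4/3 = (p² + p²) - 4/3 = 2*p² - 4/3 = -4/3 + 2*p²)
(H(F)*(-4*(-1)))*19 = ((-4/3 + 2*11²)*(-4*(-1)))*19 = ((-4/3 + 2*121)*4)*19 = ((-4/3 + 242)*4)*19 = ((722/3)*4)*19 = (2888/3)*19 = 54872/3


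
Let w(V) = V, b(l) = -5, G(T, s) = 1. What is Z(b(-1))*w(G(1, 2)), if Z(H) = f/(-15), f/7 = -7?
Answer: 49/15 ≈ 3.2667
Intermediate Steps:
f = -49 (f = 7*(-7) = -49)
Z(H) = 49/15 (Z(H) = -49/(-15) = -49*(-1/15) = 49/15)
Z(b(-1))*w(G(1, 2)) = (49/15)*1 = 49/15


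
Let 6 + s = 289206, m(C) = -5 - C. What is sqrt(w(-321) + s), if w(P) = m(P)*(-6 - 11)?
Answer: 2*sqrt(70957) ≈ 532.75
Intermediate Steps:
s = 289200 (s = -6 + 289206 = 289200)
w(P) = 85 + 17*P (w(P) = (-5 - P)*(-6 - 11) = (-5 - P)*(-17) = 85 + 17*P)
sqrt(w(-321) + s) = sqrt((85 + 17*(-321)) + 289200) = sqrt((85 - 5457) + 289200) = sqrt(-5372 + 289200) = sqrt(283828) = 2*sqrt(70957)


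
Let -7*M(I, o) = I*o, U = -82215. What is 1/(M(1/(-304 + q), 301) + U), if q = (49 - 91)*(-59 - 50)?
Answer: -4274/351386953 ≈ -1.2163e-5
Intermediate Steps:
q = 4578 (q = -42*(-109) = 4578)
M(I, o) = -I*o/7
1/(M(1/(-304 + q), 301) + U) = 1/(-⅐*301/(-304 + 4578) - 82215) = 1/(-⅐*301/4274 - 82215) = 1/(-⅐*1/4274*301 - 82215) = 1/(-43/4274 - 82215) = 1/(-351386953/4274) = -4274/351386953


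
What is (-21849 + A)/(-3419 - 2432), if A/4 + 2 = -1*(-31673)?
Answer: -104835/5851 ≈ -17.917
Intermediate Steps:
A = 126684 (A = -8 + 4*(-1*(-31673)) = -8 + 4*31673 = -8 + 126692 = 126684)
(-21849 + A)/(-3419 - 2432) = (-21849 + 126684)/(-3419 - 2432) = 104835/(-5851) = 104835*(-1/5851) = -104835/5851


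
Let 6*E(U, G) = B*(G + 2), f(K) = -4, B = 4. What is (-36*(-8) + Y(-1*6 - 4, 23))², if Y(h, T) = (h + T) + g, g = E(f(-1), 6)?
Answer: 844561/9 ≈ 93840.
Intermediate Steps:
E(U, G) = 4/3 + 2*G/3 (E(U, G) = (4*(G + 2))/6 = (4*(2 + G))/6 = (8 + 4*G)/6 = 4/3 + 2*G/3)
g = 16/3 (g = 4/3 + (⅔)*6 = 4/3 + 4 = 16/3 ≈ 5.3333)
Y(h, T) = 16/3 + T + h (Y(h, T) = (h + T) + 16/3 = (T + h) + 16/3 = 16/3 + T + h)
(-36*(-8) + Y(-1*6 - 4, 23))² = (-36*(-8) + (16/3 + 23 + (-1*6 - 4)))² = (288 + (16/3 + 23 + (-6 - 4)))² = (288 + (16/3 + 23 - 10))² = (288 + 55/3)² = (919/3)² = 844561/9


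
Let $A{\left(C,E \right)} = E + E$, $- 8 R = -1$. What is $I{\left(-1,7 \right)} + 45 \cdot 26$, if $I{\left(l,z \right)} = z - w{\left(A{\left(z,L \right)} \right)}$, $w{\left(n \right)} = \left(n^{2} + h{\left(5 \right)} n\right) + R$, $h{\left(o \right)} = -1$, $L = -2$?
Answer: $\frac{9255}{8} \approx 1156.9$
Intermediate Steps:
$R = \frac{1}{8}$ ($R = \left(- \frac{1}{8}\right) \left(-1\right) = \frac{1}{8} \approx 0.125$)
$A{\left(C,E \right)} = 2 E$
$w{\left(n \right)} = \frac{1}{8} + n^{2} - n$ ($w{\left(n \right)} = \left(n^{2} - n\right) + \frac{1}{8} = \frac{1}{8} + n^{2} - n$)
$I{\left(l,z \right)} = - \frac{161}{8} + z$ ($I{\left(l,z \right)} = z - \left(\frac{1}{8} + \left(2 \left(-2\right)\right)^{2} - 2 \left(-2\right)\right) = z - \left(\frac{1}{8} + \left(-4\right)^{2} - -4\right) = z - \left(\frac{1}{8} + 16 + 4\right) = z - \frac{161}{8} = - \frac{161}{8} + z$)
$I{\left(-1,7 \right)} + 45 \cdot 26 = \left(- \frac{161}{8} + 7\right) + 45 \cdot 26 = - \frac{105}{8} + 1170 = \frac{9255}{8}$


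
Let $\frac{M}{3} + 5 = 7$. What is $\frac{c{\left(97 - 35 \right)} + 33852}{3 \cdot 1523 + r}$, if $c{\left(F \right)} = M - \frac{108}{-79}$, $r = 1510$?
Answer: $\frac{2674890}{480241} \approx 5.5699$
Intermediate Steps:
$M = 6$ ($M = -15 + 3 \cdot 7 = -15 + 21 = 6$)
$c{\left(F \right)} = \frac{582}{79}$ ($c{\left(F \right)} = 6 - \frac{108}{-79} = 6 - 108 \left(- \frac{1}{79}\right) = 6 - - \frac{108}{79} = 6 + \frac{108}{79} = \frac{582}{79}$)
$\frac{c{\left(97 - 35 \right)} + 33852}{3 \cdot 1523 + r} = \frac{\frac{582}{79} + 33852}{3 \cdot 1523 + 1510} = \frac{2674890}{79 \left(4569 + 1510\right)} = \frac{2674890}{79 \cdot 6079} = \frac{2674890}{79} \cdot \frac{1}{6079} = \frac{2674890}{480241}$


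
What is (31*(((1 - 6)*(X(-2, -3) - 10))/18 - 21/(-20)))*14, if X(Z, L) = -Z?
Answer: 127813/90 ≈ 1420.1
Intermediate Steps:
(31*(((1 - 6)*(X(-2, -3) - 10))/18 - 21/(-20)))*14 = (31*(((1 - 6)*(-1*(-2) - 10))/18 - 21/(-20)))*14 = (31*(-5*(2 - 10)*(1/18) - 21*(-1/20)))*14 = (31*(-5*(-8)*(1/18) + 21/20))*14 = (31*(40*(1/18) + 21/20))*14 = (31*(20/9 + 21/20))*14 = (31*(589/180))*14 = (18259/180)*14 = 127813/90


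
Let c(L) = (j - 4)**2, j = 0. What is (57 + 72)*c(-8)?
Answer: 2064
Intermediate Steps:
c(L) = 16 (c(L) = (0 - 4)**2 = (-4)**2 = 16)
(57 + 72)*c(-8) = (57 + 72)*16 = 129*16 = 2064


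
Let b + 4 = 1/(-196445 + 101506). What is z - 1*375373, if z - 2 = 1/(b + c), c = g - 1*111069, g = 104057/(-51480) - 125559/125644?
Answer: -492382525499504905011961/1311722337334785251 ≈ -3.7537e+5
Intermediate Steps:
g = -4884478757/1617038280 (g = 104057*(-1/51480) - 125559*1/125644 = -104057/51480 - 125559/125644 = -4884478757/1617038280 ≈ -3.0206)
b = -379757/94939 (b = -4 + 1/(-196445 + 101506) = -4 + 1/(-94939) = -4 - 1/94939 = -379757/94939 ≈ -4.0000)
c = -179607709200077/1617038280 (c = -4884478757/1617038280 - 1*111069 = -4884478757/1617038280 - 111069 = -179607709200077/1617038280 ≈ -1.1107e+5)
z = 2623432865439011662/1311722337334785251 (z = 2 + 1/(-379757/94939 - 179607709200077/1617038280) = 2 + 1/(-1311722337334785251/11809230558840) = 2 - 11809230558840/1311722337334785251 = 2623432865439011662/1311722337334785251 ≈ 2.0000)
z - 1*375373 = 2623432865439011662/1311722337334785251 - 1*375373 = 2623432865439011662/1311722337334785251 - 375373 = -492382525499504905011961/1311722337334785251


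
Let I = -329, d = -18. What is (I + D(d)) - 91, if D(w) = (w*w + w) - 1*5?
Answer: -119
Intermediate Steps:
D(w) = -5 + w + w**2 (D(w) = (w**2 + w) - 5 = (w + w**2) - 5 = -5 + w + w**2)
(I + D(d)) - 91 = (-329 + (-5 - 18 + (-18)**2)) - 91 = (-329 + (-5 - 18 + 324)) - 91 = (-329 + 301) - 91 = -28 - 91 = -119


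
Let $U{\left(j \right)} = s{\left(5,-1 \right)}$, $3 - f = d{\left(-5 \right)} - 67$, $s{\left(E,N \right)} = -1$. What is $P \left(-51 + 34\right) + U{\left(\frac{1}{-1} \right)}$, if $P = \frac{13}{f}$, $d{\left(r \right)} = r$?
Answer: $- \frac{296}{75} \approx -3.9467$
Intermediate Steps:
$f = 75$ ($f = 3 - \left(-5 - 67\right) = 3 - -72 = 3 + 72 = 75$)
$U{\left(j \right)} = -1$
$P = \frac{13}{75} \approx 0.17333$
$P \left(-51 + 34\right) + U{\left(\frac{1}{-1} \right)} = \frac{13 \left(-51 + 34\right)}{75} - 1 = \frac{13}{75} \left(-17\right) - 1 = - \frac{221}{75} - 1 = - \frac{296}{75}$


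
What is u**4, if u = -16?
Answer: 65536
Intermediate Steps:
u**4 = (-16)**4 = 65536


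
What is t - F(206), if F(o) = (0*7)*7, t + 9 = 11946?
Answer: 11937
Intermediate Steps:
t = 11937 (t = -9 + 11946 = 11937)
F(o) = 0 (F(o) = 0*7 = 0)
t - F(206) = 11937 - 1*0 = 11937 + 0 = 11937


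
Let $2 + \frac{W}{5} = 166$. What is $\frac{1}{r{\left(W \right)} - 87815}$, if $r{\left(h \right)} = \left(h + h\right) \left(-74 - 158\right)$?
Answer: $- \frac{1}{468295} \approx -2.1354 \cdot 10^{-6}$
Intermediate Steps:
$W = 820$ ($W = -10 + 5 \cdot 166 = -10 + 830 = 820$)
$r{\left(h \right)} = - 464 h$ ($r{\left(h \right)} = 2 h \left(-232\right) = - 464 h$)
$\frac{1}{r{\left(W \right)} - 87815} = \frac{1}{\left(-464\right) 820 - 87815} = \frac{1}{-380480 - 87815} = \frac{1}{-468295} = - \frac{1}{468295}$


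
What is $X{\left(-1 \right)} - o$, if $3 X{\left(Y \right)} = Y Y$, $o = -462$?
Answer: $\frac{1387}{3} \approx 462.33$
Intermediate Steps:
$X{\left(Y \right)} = \frac{Y^{2}}{3}$ ($X{\left(Y \right)} = \frac{Y Y}{3} = \frac{Y^{2}}{3}$)
$X{\left(-1 \right)} - o = \frac{\left(-1\right)^{2}}{3} - -462 = \frac{1}{3} \cdot 1 + 462 = \frac{1}{3} + 462 = \frac{1387}{3}$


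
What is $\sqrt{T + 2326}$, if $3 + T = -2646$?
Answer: $i \sqrt{323} \approx 17.972 i$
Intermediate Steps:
$T = -2649$ ($T = -3 - 2646 = -2649$)
$\sqrt{T + 2326} = \sqrt{-2649 + 2326} = \sqrt{-323} = i \sqrt{323}$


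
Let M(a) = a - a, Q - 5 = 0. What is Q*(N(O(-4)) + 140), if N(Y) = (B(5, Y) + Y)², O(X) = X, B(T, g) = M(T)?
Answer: 780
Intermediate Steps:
Q = 5 (Q = 5 + 0 = 5)
M(a) = 0
B(T, g) = 0
N(Y) = Y² (N(Y) = (0 + Y)² = Y²)
Q*(N(O(-4)) + 140) = 5*((-4)² + 140) = 5*(16 + 140) = 5*156 = 780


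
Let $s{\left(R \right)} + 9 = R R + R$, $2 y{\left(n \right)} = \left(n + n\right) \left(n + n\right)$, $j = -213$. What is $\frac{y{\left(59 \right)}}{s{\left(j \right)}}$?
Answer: $\frac{6962}{45147} \approx 0.15421$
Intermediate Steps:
$y{\left(n \right)} = 2 n^{2}$ ($y{\left(n \right)} = \frac{\left(n + n\right) \left(n + n\right)}{2} = \frac{2 n 2 n}{2} = \frac{4 n^{2}}{2} = 2 n^{2}$)
$s{\left(R \right)} = -9 + R + R^{2}$ ($s{\left(R \right)} = -9 + \left(R R + R\right) = -9 + \left(R^{2} + R\right) = -9 + \left(R + R^{2}\right) = -9 + R + R^{2}$)
$\frac{y{\left(59 \right)}}{s{\left(j \right)}} = \frac{2 \cdot 59^{2}}{-9 - 213 + \left(-213\right)^{2}} = \frac{2 \cdot 3481}{-9 - 213 + 45369} = \frac{6962}{45147}$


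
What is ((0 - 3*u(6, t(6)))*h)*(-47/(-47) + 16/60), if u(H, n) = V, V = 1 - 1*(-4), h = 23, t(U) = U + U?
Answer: -437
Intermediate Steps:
t(U) = 2*U
V = 5 (V = 1 + 4 = 5)
u(H, n) = 5
((0 - 3*u(6, t(6)))*h)*(-47/(-47) + 16/60) = ((0 - 3*5)*23)*(-47/(-47) + 16/60) = ((0 - 15)*23)*(-47*(-1/47) + 16*(1/60)) = (-15*23)*(1 + 4/15) = -345*19/15 = -437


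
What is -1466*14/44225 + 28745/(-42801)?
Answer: -2149695349/1892874225 ≈ -1.1357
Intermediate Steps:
-1466*14/44225 + 28745/(-42801) = -20524*1/44225 + 28745*(-1/42801) = -20524/44225 - 28745/42801 = -2149695349/1892874225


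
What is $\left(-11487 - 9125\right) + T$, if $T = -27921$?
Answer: $-48533$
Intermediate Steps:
$\left(-11487 - 9125\right) + T = \left(-11487 - 9125\right) - 27921 = -20612 - 27921 = -48533$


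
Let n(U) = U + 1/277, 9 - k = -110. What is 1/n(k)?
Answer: 277/32964 ≈ 0.0084031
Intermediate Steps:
k = 119 (k = 9 - 1*(-110) = 9 + 110 = 119)
n(U) = 1/277 + U (n(U) = U + 1/277 = 1/277 + U)
1/n(k) = 1/(1/277 + 119) = 1/(32964/277) = 277/32964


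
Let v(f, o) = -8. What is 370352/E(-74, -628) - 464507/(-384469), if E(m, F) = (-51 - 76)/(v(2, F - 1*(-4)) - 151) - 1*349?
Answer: -5653528066361/5321435429 ≈ -1062.4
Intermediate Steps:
E(m, F) = -55364/159 (E(m, F) = (-51 - 76)/(-8 - 151) - 1*349 = -127/(-159) - 349 = -127*(-1/159) - 349 = 127/159 - 349 = -55364/159)
370352/E(-74, -628) - 464507/(-384469) = 370352/(-55364/159) - 464507/(-384469) = 370352*(-159/55364) - 464507*(-1/384469) = -14721492/13841 + 464507/384469 = -5653528066361/5321435429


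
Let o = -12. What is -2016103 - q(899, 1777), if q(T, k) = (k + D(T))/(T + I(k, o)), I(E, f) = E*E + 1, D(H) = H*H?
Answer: -6368122212765/3158629 ≈ -2.0161e+6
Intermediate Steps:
D(H) = H²
I(E, f) = 1 + E² (I(E, f) = E² + 1 = 1 + E²)
q(T, k) = (k + T²)/(1 + T + k²) (q(T, k) = (k + T²)/(T + (1 + k²)) = (k + T²)/(1 + T + k²))
-2016103 - q(899, 1777) = -2016103 - (1777 + 899²)/(1 + 899 + 1777²) = -2016103 - (1777 + 808201)/(1 + 899 + 3157729) = -2016103 - 809978/3158629 = -6368122212765/3158629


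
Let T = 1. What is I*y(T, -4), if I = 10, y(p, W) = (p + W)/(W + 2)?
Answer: 15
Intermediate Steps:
y(p, W) = (W + p)/(2 + W)
I*y(T, -4) = 10*((-4 + 1)/(2 - 4)) = 10*(-3/(-2)) = 10*(-1/2*(-3)) = 10*(3/2) = 15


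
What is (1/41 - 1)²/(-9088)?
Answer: -25/238702 ≈ -0.00010473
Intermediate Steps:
(1/41 - 1)²/(-9088) = (1/41 - 1)²*(-1/9088) = (-40/41)²*(-1/9088) = (1600/1681)*(-1/9088) = -25/238702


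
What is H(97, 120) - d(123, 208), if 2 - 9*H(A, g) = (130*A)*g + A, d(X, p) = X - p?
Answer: -1512530/9 ≈ -1.6806e+5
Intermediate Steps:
H(A, g) = 2/9 - A/9 - 130*A*g/9 (H(A, g) = 2/9 - ((130*A)*g + A)/9 = 2/9 - (130*A*g + A)/9 = 2/9 - (A + 130*A*g)/9 = 2/9 + (-A/9 - 130*A*g/9) = 2/9 - A/9 - 130*A*g/9)
H(97, 120) - d(123, 208) = (2/9 - ⅑*97 - 130/9*97*120) - (123 - 1*208) = (2/9 - 97/9 - 504400/3) - (123 - 208) = -1513295/9 - 1*(-85) = -1513295/9 + 85 = -1512530/9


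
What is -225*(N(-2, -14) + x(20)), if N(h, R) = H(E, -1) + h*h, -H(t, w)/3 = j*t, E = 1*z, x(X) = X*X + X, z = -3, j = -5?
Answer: -85275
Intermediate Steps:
x(X) = X + X² (x(X) = X² + X = X + X²)
E = -3 (E = 1*(-3) = -3)
H(t, w) = 15*t (H(t, w) = -(-15)*t = 15*t)
N(h, R) = -45 + h² (N(h, R) = 15*(-3) + h*h = -45 + h²)
-225*(N(-2, -14) + x(20)) = -225*((-45 + (-2)²) + 20*(1 + 20)) = -225*((-45 + 4) + 20*21) = -225*(-41 + 420) = -225*379 = -85275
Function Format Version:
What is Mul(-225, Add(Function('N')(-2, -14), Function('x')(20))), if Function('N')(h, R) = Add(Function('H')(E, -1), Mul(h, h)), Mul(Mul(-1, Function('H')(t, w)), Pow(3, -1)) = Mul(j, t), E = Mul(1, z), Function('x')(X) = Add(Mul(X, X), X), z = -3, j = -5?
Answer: -85275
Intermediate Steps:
Function('x')(X) = Add(X, Pow(X, 2)) (Function('x')(X) = Add(Pow(X, 2), X) = Add(X, Pow(X, 2)))
E = -3 (E = Mul(1, -3) = -3)
Function('H')(t, w) = Mul(15, t) (Function('H')(t, w) = Mul(-3, Mul(-5, t)) = Mul(15, t))
Function('N')(h, R) = Add(-45, Pow(h, 2)) (Function('N')(h, R) = Add(Mul(15, -3), Mul(h, h)) = Add(-45, Pow(h, 2)))
Mul(-225, Add(Function('N')(-2, -14), Function('x')(20))) = Mul(-225, Add(Add(-45, Pow(-2, 2)), Mul(20, Add(1, 20)))) = Mul(-225, Add(Add(-45, 4), Mul(20, 21))) = Mul(-225, Add(-41, 420)) = Mul(-225, 379) = -85275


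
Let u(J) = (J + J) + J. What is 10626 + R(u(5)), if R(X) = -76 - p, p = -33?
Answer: 10583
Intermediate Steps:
u(J) = 3*J (u(J) = 2*J + J = 3*J)
R(X) = -43 (R(X) = -76 - 1*(-33) = -76 + 33 = -43)
10626 + R(u(5)) = 10626 - 43 = 10583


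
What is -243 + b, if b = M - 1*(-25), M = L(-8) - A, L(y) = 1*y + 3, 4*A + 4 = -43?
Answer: -845/4 ≈ -211.25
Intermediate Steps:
A = -47/4 (A = -1 + (¼)*(-43) = -1 - 43/4 = -47/4 ≈ -11.750)
L(y) = 3 + y (L(y) = y + 3 = 3 + y)
M = 27/4 (M = (3 - 8) - 1*(-47/4) = -5 + 47/4 = 27/4 ≈ 6.7500)
b = 127/4 (b = 27/4 - 1*(-25) = 27/4 + 25 = 127/4 ≈ 31.750)
-243 + b = -243 + 127/4 = -845/4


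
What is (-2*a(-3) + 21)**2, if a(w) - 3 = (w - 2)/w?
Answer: 1225/9 ≈ 136.11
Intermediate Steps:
a(w) = 3 + (-2 + w)/w (a(w) = 3 + (w - 2)/w = 3 + (-2 + w)/w)
(-2*a(-3) + 21)**2 = (-2*(4 - 2/(-3)) + 21)**2 = (-2*(4 - 2*(-1/3)) + 21)**2 = (-2*(4 + 2/3) + 21)**2 = (-2*14/3 + 21)**2 = (-28/3 + 21)**2 = (35/3)**2 = 1225/9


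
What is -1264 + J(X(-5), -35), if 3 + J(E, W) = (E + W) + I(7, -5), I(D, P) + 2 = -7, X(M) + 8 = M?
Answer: -1324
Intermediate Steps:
X(M) = -8 + M
I(D, P) = -9 (I(D, P) = -2 - 7 = -9)
J(E, W) = -12 + E + W (J(E, W) = -3 + ((E + W) - 9) = -3 + (-9 + E + W) = -12 + E + W)
-1264 + J(X(-5), -35) = -1264 + (-12 + (-8 - 5) - 35) = -1264 + (-12 - 13 - 35) = -1264 - 60 = -1324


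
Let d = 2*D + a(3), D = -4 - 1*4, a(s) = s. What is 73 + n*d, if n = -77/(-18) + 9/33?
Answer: 2741/198 ≈ 13.843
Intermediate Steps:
D = -8 (D = -4 - 4 = -8)
n = 901/198 (n = -77*(-1/18) + 9*(1/33) = 77/18 + 3/11 = 901/198 ≈ 4.5505)
d = -13 (d = 2*(-8) + 3 = -16 + 3 = -13)
73 + n*d = 73 + (901/198)*(-13) = 73 - 11713/198 = 2741/198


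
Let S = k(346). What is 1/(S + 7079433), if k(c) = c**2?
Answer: 1/7199149 ≈ 1.3891e-7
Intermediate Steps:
S = 119716 (S = 346**2 = 119716)
1/(S + 7079433) = 1/(119716 + 7079433) = 1/7199149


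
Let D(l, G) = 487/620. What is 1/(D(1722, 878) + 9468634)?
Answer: 620/5870553567 ≈ 1.0561e-7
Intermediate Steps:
D(l, G) = 487/620 (D(l, G) = 487*(1/620) = 487/620)
1/(D(1722, 878) + 9468634) = 1/(487/620 + 9468634) = 1/(5870553567/620) = 620/5870553567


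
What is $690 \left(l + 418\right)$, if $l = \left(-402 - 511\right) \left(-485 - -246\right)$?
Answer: $150851250$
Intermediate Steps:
$l = 218207$ ($l = - 913 \left(-485 + \left(-45 + 291\right)\right) = - 913 \left(-485 + 246\right) = \left(-913\right) \left(-239\right) = 218207$)
$690 \left(l + 418\right) = 690 \left(218207 + 418\right) = 690 \cdot 218625 = 150851250$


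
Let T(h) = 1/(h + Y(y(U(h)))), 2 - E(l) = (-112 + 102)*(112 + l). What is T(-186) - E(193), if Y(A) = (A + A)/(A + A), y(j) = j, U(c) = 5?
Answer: -564621/185 ≈ -3052.0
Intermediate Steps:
E(l) = 1122 + 10*l (E(l) = 2 - (-112 + 102)*(112 + l) = 2 - (-10)*(112 + l) = 2 - (-1120 - 10*l) = 2 + (1120 + 10*l) = 1122 + 10*l)
Y(A) = 1 (Y(A) = (2*A)/((2*A)) = (2*A)*(1/(2*A)) = 1)
T(h) = 1/(1 + h) (T(h) = 1/(h + 1) = 1/(1 + h))
T(-186) - E(193) = 1/(1 - 186) - (1122 + 10*193) = 1/(-185) - (1122 + 1930) = -1/185 - 1*3052 = -1/185 - 3052 = -564621/185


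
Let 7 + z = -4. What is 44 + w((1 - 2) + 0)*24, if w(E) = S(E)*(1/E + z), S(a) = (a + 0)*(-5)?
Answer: -1396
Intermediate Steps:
z = -11 (z = -7 - 4 = -11)
S(a) = -5*a (S(a) = a*(-5) = -5*a)
w(E) = -5*E*(-11 + 1/E) (w(E) = (-5*E)*(1/E - 11) = (-5*E)*(-11 + 1/E) = -5*E*(-11 + 1/E))
44 + w((1 - 2) + 0)*24 = 44 + (-5 + 55*((1 - 2) + 0))*24 = 44 + (-5 + 55*(-1 + 0))*24 = 44 + (-5 + 55*(-1))*24 = 44 + (-5 - 55)*24 = 44 - 60*24 = 44 - 1440 = -1396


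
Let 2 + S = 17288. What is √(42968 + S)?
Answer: √60254 ≈ 245.47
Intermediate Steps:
S = 17286 (S = -2 + 17288 = 17286)
√(42968 + S) = √(42968 + 17286) = √60254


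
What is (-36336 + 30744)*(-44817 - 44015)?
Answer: 496748544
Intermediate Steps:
(-36336 + 30744)*(-44817 - 44015) = -5592*(-88832) = 496748544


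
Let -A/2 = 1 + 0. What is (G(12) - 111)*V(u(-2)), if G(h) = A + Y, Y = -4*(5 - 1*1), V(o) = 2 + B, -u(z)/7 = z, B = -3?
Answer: 129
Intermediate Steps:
u(z) = -7*z
A = -2 (A = -2*(1 + 0) = -2*1 = -2)
V(o) = -1 (V(o) = 2 - 3 = -1)
Y = -16 (Y = -4*(5 - 1) = -4*4 = -16)
G(h) = -18 (G(h) = -2 - 16 = -18)
(G(12) - 111)*V(u(-2)) = (-18 - 111)*(-1) = -129*(-1) = 129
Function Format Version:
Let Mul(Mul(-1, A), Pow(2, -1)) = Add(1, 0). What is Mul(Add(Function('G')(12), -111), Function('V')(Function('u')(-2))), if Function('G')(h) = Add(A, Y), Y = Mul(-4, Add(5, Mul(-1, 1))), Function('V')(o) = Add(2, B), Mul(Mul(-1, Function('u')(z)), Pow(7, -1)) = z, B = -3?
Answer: 129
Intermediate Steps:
Function('u')(z) = Mul(-7, z)
A = -2 (A = Mul(-2, Add(1, 0)) = Mul(-2, 1) = -2)
Function('V')(o) = -1 (Function('V')(o) = Add(2, -3) = -1)
Y = -16 (Y = Mul(-4, Add(5, -1)) = Mul(-4, 4) = -16)
Function('G')(h) = -18 (Function('G')(h) = Add(-2, -16) = -18)
Mul(Add(Function('G')(12), -111), Function('V')(Function('u')(-2))) = Mul(Add(-18, -111), -1) = Mul(-129, -1) = 129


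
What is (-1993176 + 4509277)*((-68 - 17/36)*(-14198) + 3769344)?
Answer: 214742243201927/18 ≈ 1.1930e+13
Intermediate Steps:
(-1993176 + 4509277)*((-68 - 17/36)*(-14198) + 3769344) = 2516101*((-68 - 17/36)*(-14198) + 3769344) = 2516101*(-2465/36*(-14198) + 3769344) = 2516101*(17499035/18 + 3769344) = 2516101*(85347227/18) = 214742243201927/18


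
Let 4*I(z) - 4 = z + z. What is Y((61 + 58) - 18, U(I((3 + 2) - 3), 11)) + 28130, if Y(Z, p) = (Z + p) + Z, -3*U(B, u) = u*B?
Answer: 84974/3 ≈ 28325.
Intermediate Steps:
I(z) = 1 + z/2 (I(z) = 1 + (z + z)/4 = 1 + (2*z)/4 = 1 + z/2)
U(B, u) = -B*u/3 (U(B, u) = -u*B/3 = -B*u/3)
Y(Z, p) = p + 2*Z
Y((61 + 58) - 18, U(I((3 + 2) - 3), 11)) + 28130 = (-⅓*(1 + ((3 + 2) - 3)/2)*11 + 2*((61 + 58) - 18)) + 28130 = (-⅓*(1 + (5 - 3)/2)*11 + 2*(119 - 18)) + 28130 = (-⅓*(1 + (½)*2)*11 + 2*101) + 28130 = (-⅓*(1 + 1)*11 + 202) + 28130 = (-⅓*2*11 + 202) + 28130 = (-22/3 + 202) + 28130 = 584/3 + 28130 = 84974/3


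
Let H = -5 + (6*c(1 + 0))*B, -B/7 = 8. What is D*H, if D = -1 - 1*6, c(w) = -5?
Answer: -11725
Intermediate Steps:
B = -56 (B = -7*8 = -56)
H = 1675 (H = -5 + (6*(-5))*(-56) = -5 - 30*(-56) = -5 + 1680 = 1675)
D = -7 (D = -1 - 6 = -7)
D*H = -7*1675 = -11725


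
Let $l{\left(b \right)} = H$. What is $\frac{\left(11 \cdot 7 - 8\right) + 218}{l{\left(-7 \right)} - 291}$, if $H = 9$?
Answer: $- \frac{287}{282} \approx -1.0177$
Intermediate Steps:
$l{\left(b \right)} = 9$
$\frac{\left(11 \cdot 7 - 8\right) + 218}{l{\left(-7 \right)} - 291} = \frac{\left(11 \cdot 7 - 8\right) + 218}{9 - 291} = \frac{\left(77 - 8\right) + 218}{-282} = \left(69 + 218\right) \left(- \frac{1}{282}\right) = 287 \left(- \frac{1}{282}\right) = - \frac{287}{282}$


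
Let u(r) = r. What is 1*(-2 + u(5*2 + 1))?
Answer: 9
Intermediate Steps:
1*(-2 + u(5*2 + 1)) = 1*(-2 + (5*2 + 1)) = 1*(-2 + (10 + 1)) = 1*(-2 + 11) = 1*9 = 9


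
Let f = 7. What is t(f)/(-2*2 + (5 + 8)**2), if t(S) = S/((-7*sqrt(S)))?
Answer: -sqrt(7)/1155 ≈ -0.0022907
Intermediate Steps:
t(S) = -sqrt(S)/7 (t(S) = S*(-1/(7*sqrt(S))) = -sqrt(S)/7)
t(f)/(-2*2 + (5 + 8)**2) = (-sqrt(7)/7)/(-2*2 + (5 + 8)**2) = (-sqrt(7)/7)/(-4 + 13**2) = (-sqrt(7)/7)/(-4 + 169) = -sqrt(7)/7/165 = -sqrt(7)/7*(1/165) = -sqrt(7)/1155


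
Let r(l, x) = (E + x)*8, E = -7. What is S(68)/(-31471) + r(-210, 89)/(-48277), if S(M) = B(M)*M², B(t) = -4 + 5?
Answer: -243877824/1519325467 ≈ -0.16052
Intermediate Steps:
B(t) = 1
r(l, x) = -56 + 8*x (r(l, x) = (-7 + x)*8 = -56 + 8*x)
S(M) = M² (S(M) = 1*M² = M²)
S(68)/(-31471) + r(-210, 89)/(-48277) = 68²/(-31471) + (-56 + 8*89)/(-48277) = 4624*(-1/31471) + (-56 + 712)*(-1/48277) = -4624/31471 + 656*(-1/48277) = -4624/31471 - 656/48277 = -243877824/1519325467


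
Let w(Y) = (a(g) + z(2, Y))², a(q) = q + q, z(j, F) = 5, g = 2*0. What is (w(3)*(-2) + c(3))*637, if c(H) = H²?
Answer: -26117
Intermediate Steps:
g = 0
a(q) = 2*q
w(Y) = 25 (w(Y) = (2*0 + 5)² = (0 + 5)² = 5² = 25)
(w(3)*(-2) + c(3))*637 = (25*(-2) + 3²)*637 = (-50 + 9)*637 = -41*637 = -26117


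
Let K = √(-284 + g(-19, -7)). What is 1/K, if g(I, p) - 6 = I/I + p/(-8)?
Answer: -2*I*√2/47 ≈ -0.060179*I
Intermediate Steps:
g(I, p) = 7 - p/8 (g(I, p) = 6 + (I/I + p/(-8)) = 6 + (1 + p*(-⅛)) = 6 + (1 - p/8) = 7 - p/8)
K = 47*I*√2/4 (K = √(-284 + (7 - ⅛*(-7))) = √(-284 + (7 + 7/8)) = √(-284 + 63/8) = √(-2209/8) = 47*I*√2/4 ≈ 16.617*I)
1/K = 1/(47*I*√2/4) = -2*I*√2/47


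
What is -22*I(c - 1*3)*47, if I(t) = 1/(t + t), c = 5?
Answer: -517/2 ≈ -258.50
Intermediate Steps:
I(t) = 1/(2*t)
-22*I(c - 1*3)*47 = -11/(5 - 1*3)*47 = -11/(5 - 3)*47 = -11/2*47 = -517/2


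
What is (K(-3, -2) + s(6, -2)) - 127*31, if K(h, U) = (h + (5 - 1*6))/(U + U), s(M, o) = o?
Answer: -3938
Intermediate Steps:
K(h, U) = (-1 + h)/(2*U) (K(h, U) = (h + (5 - 6))/((2*U)) = (h - 1)*(1/(2*U)) = (-1 + h)*(1/(2*U)) = (-1 + h)/(2*U))
(K(-3, -2) + s(6, -2)) - 127*31 = ((½)*(-1 - 3)/(-2) - 2) - 127*31 = ((½)*(-½)*(-4) - 2) - 3937 = (1 - 2) - 3937 = -1 - 3937 = -3938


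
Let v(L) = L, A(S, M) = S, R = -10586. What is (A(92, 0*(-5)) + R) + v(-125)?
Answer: -10619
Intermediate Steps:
(A(92, 0*(-5)) + R) + v(-125) = (92 - 10586) - 125 = -10494 - 125 = -10619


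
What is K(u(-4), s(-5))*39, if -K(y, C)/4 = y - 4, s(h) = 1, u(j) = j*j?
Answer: -1872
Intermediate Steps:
u(j) = j²
K(y, C) = 16 - 4*y (K(y, C) = -4*(y - 4) = -4*(-4 + y) = 16 - 4*y)
K(u(-4), s(-5))*39 = (16 - 4*(-4)²)*39 = (16 - 4*16)*39 = (16 - 64)*39 = -48*39 = -1872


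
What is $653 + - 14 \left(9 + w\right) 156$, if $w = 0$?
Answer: $-19003$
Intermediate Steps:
$653 + - 14 \left(9 + w\right) 156 = 653 + - 14 \left(9 + 0\right) 156 = 653 + \left(-14\right) 9 \cdot 156 = 653 - 19656 = -19003$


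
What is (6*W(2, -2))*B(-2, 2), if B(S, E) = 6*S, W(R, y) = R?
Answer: -144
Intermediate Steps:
(6*W(2, -2))*B(-2, 2) = (6*2)*(6*(-2)) = 12*(-12) = -144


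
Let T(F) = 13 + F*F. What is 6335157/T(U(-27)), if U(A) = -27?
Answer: 6335157/742 ≈ 8538.0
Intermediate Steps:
T(F) = 13 + F²
6335157/T(U(-27)) = 6335157/(13 + (-27)²) = 6335157/(13 + 729) = 6335157/742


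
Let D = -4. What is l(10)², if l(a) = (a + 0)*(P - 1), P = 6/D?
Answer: 625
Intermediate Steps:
P = -3/2 (P = 6/(-4) = 6*(-¼) = -3/2 ≈ -1.5000)
l(a) = -5*a/2 (l(a) = (a + 0)*(-3/2 - 1) = a*(-5/2) = -5*a/2)
l(10)² = (-5/2*10)² = (-25)² = 625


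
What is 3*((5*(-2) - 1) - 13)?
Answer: -72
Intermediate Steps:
3*((5*(-2) - 1) - 13) = 3*((-10 - 1) - 13) = 3*(-11 - 13) = 3*(-24) = -72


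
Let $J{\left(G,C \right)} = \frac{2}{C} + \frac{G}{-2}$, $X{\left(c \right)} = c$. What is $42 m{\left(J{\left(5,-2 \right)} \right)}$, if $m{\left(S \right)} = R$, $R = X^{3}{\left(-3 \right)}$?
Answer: $-1134$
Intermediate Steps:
$J{\left(G,C \right)} = \frac{2}{C} - \frac{G}{2}$ ($J{\left(G,C \right)} = \frac{2}{C} + G \left(- \frac{1}{2}\right) = \frac{2}{C} - \frac{G}{2}$)
$R = -27$ ($R = \left(-3\right)^{3} = -27$)
$m{\left(S \right)} = -27$
$42 m{\left(J{\left(5,-2 \right)} \right)} = 42 \left(-27\right) = -1134$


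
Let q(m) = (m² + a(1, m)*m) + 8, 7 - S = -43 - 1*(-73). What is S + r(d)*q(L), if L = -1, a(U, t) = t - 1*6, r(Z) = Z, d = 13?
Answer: 185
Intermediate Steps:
a(U, t) = -6 + t (a(U, t) = t - 6 = -6 + t)
S = -23 (S = 7 - (-43 - 1*(-73)) = 7 - (-43 + 73) = 7 - 1*30 = 7 - 30 = -23)
q(m) = 8 + m² + m*(-6 + m) (q(m) = (m² + (-6 + m)*m) + 8 = (m² + m*(-6 + m)) + 8 = 8 + m² + m*(-6 + m))
S + r(d)*q(L) = -23 + 13*(8 + (-1)² - (-6 - 1)) = -23 + 13*(8 + 1 - 1*(-7)) = -23 + 13*(8 + 1 + 7) = -23 + 13*16 = -23 + 208 = 185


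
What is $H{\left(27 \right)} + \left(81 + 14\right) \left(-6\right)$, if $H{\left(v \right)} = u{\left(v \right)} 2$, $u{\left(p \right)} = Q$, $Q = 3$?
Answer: $-564$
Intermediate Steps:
$u{\left(p \right)} = 3$
$H{\left(v \right)} = 6$ ($H{\left(v \right)} = 3 \cdot 2 = 6$)
$H{\left(27 \right)} + \left(81 + 14\right) \left(-6\right) = 6 + \left(81 + 14\right) \left(-6\right) = 6 + 95 \left(-6\right) = 6 - 570 = -564$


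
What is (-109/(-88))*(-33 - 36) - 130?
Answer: -18961/88 ≈ -215.47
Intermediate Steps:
(-109/(-88))*(-33 - 36) - 130 = -109*(-1/88)*(-69) - 130 = (109/88)*(-69) - 130 = -7521/88 - 130 = -18961/88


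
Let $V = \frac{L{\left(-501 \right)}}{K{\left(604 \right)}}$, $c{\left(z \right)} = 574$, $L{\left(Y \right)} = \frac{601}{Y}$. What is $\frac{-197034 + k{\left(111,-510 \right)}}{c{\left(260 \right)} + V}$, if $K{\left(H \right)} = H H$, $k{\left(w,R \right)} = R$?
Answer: $- \frac{36105673163904}{104911595783} \approx -344.15$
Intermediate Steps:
$K{\left(H \right)} = H^{2}$
$V = - \frac{601}{182772816}$ ($V = \frac{601 \frac{1}{-501}}{604^{2}} = \frac{601 \left(- \frac{1}{501}\right)}{364816} = \left(- \frac{601}{501}\right) \frac{1}{364816} = - \frac{601}{182772816} \approx -3.2882 \cdot 10^{-6}$)
$\frac{-197034 + k{\left(111,-510 \right)}}{c{\left(260 \right)} + V} = \frac{-197034 - 510}{574 - \frac{601}{182772816}} = - \frac{197544}{\frac{104911595783}{182772816}} = \left(-197544\right) \frac{182772816}{104911595783} = - \frac{36105673163904}{104911595783}$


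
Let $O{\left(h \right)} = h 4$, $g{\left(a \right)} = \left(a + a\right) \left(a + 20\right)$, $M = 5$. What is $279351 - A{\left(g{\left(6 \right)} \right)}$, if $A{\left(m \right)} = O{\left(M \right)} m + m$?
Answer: $272799$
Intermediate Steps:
$g{\left(a \right)} = 2 a \left(20 + a\right)$
$O{\left(h \right)} = 4 h$
$A{\left(m \right)} = 21 m$ ($A{\left(m \right)} = 4 \cdot 5 m + m = 20 m + m = 21 m$)
$279351 - A{\left(g{\left(6 \right)} \right)} = 279351 - 21 \cdot 2 \cdot 6 \left(20 + 6\right) = 279351 - 21 \cdot 2 \cdot 6 \cdot 26 = 279351 - 21 \cdot 312 = 279351 - 6552 = 272799$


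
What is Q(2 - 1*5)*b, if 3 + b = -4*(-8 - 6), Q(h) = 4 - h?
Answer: 371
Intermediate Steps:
b = 53 (b = -3 - 4*(-8 - 6) = -3 - 4*(-14) = -3 + 56 = 53)
Q(2 - 1*5)*b = (4 - (2 - 1*5))*53 = (4 - (2 - 5))*53 = (4 - 1*(-3))*53 = (4 + 3)*53 = 7*53 = 371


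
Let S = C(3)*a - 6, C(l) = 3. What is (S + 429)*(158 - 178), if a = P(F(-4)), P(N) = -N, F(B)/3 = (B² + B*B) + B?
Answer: -3420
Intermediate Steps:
F(B) = 3*B + 6*B² (F(B) = 3*((B² + B*B) + B) = 3*((B² + B²) + B) = 3*(2*B² + B) = 3*(B + 2*B²) = 3*B + 6*B²)
a = -84 (a = -3*(-4)*(1 + 2*(-4)) = -3*(-4)*(1 - 8) = -3*(-4)*(-7) = -1*84 = -84)
S = -258 (S = 3*(-84) - 6 = -252 - 6 = -258)
(S + 429)*(158 - 178) = (-258 + 429)*(158 - 178) = 171*(-20) = -3420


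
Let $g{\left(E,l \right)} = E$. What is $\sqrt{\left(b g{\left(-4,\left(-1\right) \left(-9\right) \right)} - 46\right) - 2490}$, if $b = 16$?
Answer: $10 i \sqrt{26} \approx 50.99 i$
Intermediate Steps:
$\sqrt{\left(b g{\left(-4,\left(-1\right) \left(-9\right) \right)} - 46\right) - 2490} = \sqrt{\left(16 \left(-4\right) - 46\right) - 2490} = \sqrt{\left(-64 - 46\right) - 2490} = \sqrt{-110 - 2490} = \sqrt{-2600} = 10 i \sqrt{26}$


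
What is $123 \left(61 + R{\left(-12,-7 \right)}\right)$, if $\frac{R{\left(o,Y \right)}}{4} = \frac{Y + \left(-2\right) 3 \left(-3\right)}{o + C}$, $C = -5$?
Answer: $\frac{122139}{17} \approx 7184.6$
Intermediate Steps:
$R{\left(o,Y \right)} = \frac{4 \left(18 + Y\right)}{-5 + o}$ ($R{\left(o,Y \right)} = 4 \frac{Y + \left(-2\right) 3 \left(-3\right)}{o - 5} = 4 \frac{Y - -18}{-5 + o} = 4 \frac{Y + 18}{-5 + o} = 4 \frac{18 + Y}{-5 + o} = \frac{4 \left(18 + Y\right)}{-5 + o}$)
$123 \left(61 + R{\left(-12,-7 \right)}\right) = 123 \left(61 + \frac{4 \left(18 - 7\right)}{-5 - 12}\right) = 123 \left(61 + 4 \frac{1}{-17} \cdot 11\right) = 123 \left(61 + 4 \left(- \frac{1}{17}\right) 11\right) = 123 \left(61 - \frac{44}{17}\right) = 123 \cdot \frac{993}{17} = \frac{122139}{17}$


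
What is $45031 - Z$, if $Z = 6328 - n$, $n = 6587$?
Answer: $45290$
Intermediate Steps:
$Z = -259$ ($Z = 6328 - 6587 = -259$)
$45031 - Z = 45031 - -259 = 45031 + 259 = 45290$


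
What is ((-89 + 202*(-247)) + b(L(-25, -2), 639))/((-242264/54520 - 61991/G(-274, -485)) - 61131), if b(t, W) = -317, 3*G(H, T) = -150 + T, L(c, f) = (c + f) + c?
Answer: 43534901500/52659550897 ≈ 0.82672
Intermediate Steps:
L(c, f) = f + 2*c
G(H, T) = -50 + T/3 (G(H, T) = (-150 + T)/3 = -50 + T/3)
((-89 + 202*(-247)) + b(L(-25, -2), 639))/((-242264/54520 - 61991/G(-274, -485)) - 61131) = ((-89 + 202*(-247)) - 317)/((-242264/54520 - 61991/(-50 + (⅓)*(-485))) - 61131) = ((-89 - 49894) - 317)/((-242264*1/54520 - 61991/(-50 - 485/3)) - 61131) = (-49983 - 317)/((-30283/6815 - 61991/(-635/3)) - 61131) = -50300/((-30283/6815 - 61991*(-3/635)) - 61131) = -50300/((-30283/6815 + 185973/635) - 61131) = -50300/(249635258/865505 - 61131) = -50300/(-52659550897/865505) = -50300*(-865505/52659550897) = 43534901500/52659550897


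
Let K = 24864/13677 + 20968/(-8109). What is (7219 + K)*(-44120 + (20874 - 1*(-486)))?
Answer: -6073513446366440/36968931 ≈ -1.6429e+8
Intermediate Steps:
K = -28385720/36968931 (K = 24864*(1/13677) + 20968*(-1/8109) = 8288/4559 - 20968/8109 = -28385720/36968931 ≈ -0.76783)
(7219 + K)*(-44120 + (20874 - 1*(-486))) = (7219 - 28385720/36968931)*(-44120 + (20874 - 1*(-486))) = 266850327169*(-44120 + (20874 + 486))/36968931 = 266850327169*(-44120 + 21360)/36968931 = (266850327169/36968931)*(-22760) = -6073513446366440/36968931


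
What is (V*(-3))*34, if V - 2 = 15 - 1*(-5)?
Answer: -2244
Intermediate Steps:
V = 22 (V = 2 + (15 - 1*(-5)) = 2 + (15 + 5) = 2 + 20 = 22)
(V*(-3))*34 = (22*(-3))*34 = -66*34 = -2244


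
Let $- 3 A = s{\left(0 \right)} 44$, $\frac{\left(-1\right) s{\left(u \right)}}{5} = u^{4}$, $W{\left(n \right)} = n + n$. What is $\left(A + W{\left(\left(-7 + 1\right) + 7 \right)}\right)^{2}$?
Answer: $4$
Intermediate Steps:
$W{\left(n \right)} = 2 n$
$s{\left(u \right)} = - 5 u^{4}$
$A = 0$ ($A = - \frac{- 5 \cdot 0^{4} \cdot 44}{3} = - \frac{\left(-5\right) 0 \cdot 44}{3} = - \frac{0 \cdot 44}{3} = \left(- \frac{1}{3}\right) 0 = 0$)
$\left(A + W{\left(\left(-7 + 1\right) + 7 \right)}\right)^{2} = \left(0 + 2 \left(\left(-7 + 1\right) + 7\right)\right)^{2} = \left(0 + 2 \left(-6 + 7\right)\right)^{2} = \left(0 + 2 \cdot 1\right)^{2} = \left(0 + 2\right)^{2} = 2^{2} = 4$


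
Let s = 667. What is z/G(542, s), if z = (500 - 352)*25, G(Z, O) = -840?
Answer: -185/42 ≈ -4.4048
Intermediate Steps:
z = 3700 (z = 148*25 = 3700)
z/G(542, s) = 3700/(-840) = 3700*(-1/840) = -185/42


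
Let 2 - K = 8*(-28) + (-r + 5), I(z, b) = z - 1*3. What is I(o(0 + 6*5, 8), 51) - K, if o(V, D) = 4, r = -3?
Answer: -217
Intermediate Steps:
I(z, b) = -3 + z (I(z, b) = z - 3 = -3 + z)
K = 218 (K = 2 - (8*(-28) + (-1*(-3) + 5)) = 2 - (-224 + (3 + 5)) = 2 - (-224 + 8) = 2 - 1*(-216) = 2 + 216 = 218)
I(o(0 + 6*5, 8), 51) - K = (-3 + 4) - 1*218 = 1 - 218 = -217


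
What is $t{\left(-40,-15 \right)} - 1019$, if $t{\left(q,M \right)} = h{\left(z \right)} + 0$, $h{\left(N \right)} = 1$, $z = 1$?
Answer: $-1018$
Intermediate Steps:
$t{\left(q,M \right)} = 1$ ($t{\left(q,M \right)} = 1 + 0 = 1$)
$t{\left(-40,-15 \right)} - 1019 = 1 - 1019 = -1018$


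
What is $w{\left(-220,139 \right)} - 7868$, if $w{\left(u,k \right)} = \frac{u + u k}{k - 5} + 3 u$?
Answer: $- \frac{586776}{67} \approx -8757.8$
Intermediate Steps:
$w{\left(u,k \right)} = 3 u + \frac{u + k u}{-5 + k}$ ($w{\left(u,k \right)} = \frac{u + k u}{-5 + k} + 3 u = 3 u + \frac{u + k u}{-5 + k}$)
$w{\left(-220,139 \right)} - 7868 = 2 \left(-220\right) \frac{1}{-5 + 139} \left(-7 + 2 \cdot 139\right) - 7868 = 2 \left(-220\right) \frac{1}{134} \left(-7 + 278\right) - 7868 = 2 \left(-220\right) \frac{1}{134} \cdot 271 - 7868 = - \frac{59620}{67} - 7868 = - \frac{586776}{67}$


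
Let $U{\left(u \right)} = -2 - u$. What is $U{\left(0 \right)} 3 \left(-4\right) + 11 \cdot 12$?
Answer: $156$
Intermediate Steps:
$U{\left(0 \right)} 3 \left(-4\right) + 11 \cdot 12 = \left(-2 - 0\right) 3 \left(-4\right) + 11 \cdot 12 = \left(-2 + 0\right) 3 \left(-4\right) + 132 = \left(-2\right) 3 \left(-4\right) + 132 = \left(-6\right) \left(-4\right) + 132 = 24 + 132 = 156$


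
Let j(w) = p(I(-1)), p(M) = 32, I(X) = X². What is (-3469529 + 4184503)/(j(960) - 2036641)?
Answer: -714974/2036609 ≈ -0.35106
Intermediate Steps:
j(w) = 32
(-3469529 + 4184503)/(j(960) - 2036641) = (-3469529 + 4184503)/(32 - 2036641) = 714974/(-2036609) = 714974*(-1/2036609) = -714974/2036609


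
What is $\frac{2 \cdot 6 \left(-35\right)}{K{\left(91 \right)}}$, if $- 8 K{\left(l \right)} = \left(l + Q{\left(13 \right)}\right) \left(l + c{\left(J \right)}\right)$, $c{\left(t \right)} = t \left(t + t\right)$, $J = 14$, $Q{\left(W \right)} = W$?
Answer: $\frac{20}{299} \approx 0.06689$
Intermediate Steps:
$c{\left(t \right)} = 2 t^{2}$ ($c{\left(t \right)} = t 2 t = 2 t^{2}$)
$K{\left(l \right)} = - \frac{\left(13 + l\right) \left(392 + l\right)}{8}$ ($K{\left(l \right)} = - \frac{\left(l + 13\right) \left(l + 2 \cdot 14^{2}\right)}{8} = - \frac{\left(13 + l\right) \left(l + 2 \cdot 196\right)}{8} = - \frac{\left(13 + l\right) \left(l + 392\right)}{8} = - \frac{\left(13 + l\right) \left(392 + l\right)}{8}$)
$\frac{2 \cdot 6 \left(-35\right)}{K{\left(91 \right)}} = \frac{2 \cdot 6 \left(-35\right)}{-637 - \frac{36855}{8} - \frac{91^{2}}{8}} = \frac{12 \left(-35\right)}{-637 - \frac{36855}{8} - \frac{8281}{8}} = - \frac{420}{-637 - \frac{36855}{8} - \frac{8281}{8}} = - \frac{420}{-6279} = \left(-420\right) \left(- \frac{1}{6279}\right) = \frac{20}{299}$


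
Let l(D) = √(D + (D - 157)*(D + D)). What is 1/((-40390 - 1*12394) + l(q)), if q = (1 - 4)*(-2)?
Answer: -26392/1393076231 - I*√1806/2786152462 ≈ -1.8945e-5 - 1.5253e-8*I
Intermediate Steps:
q = 6 (q = -3*(-2) = 6)
l(D) = √(D + 2*D*(-157 + D)) (l(D) = √(D + (-157 + D)*(2*D)) = √(D + 2*D*(-157 + D)))
1/((-40390 - 1*12394) + l(q)) = 1/((-40390 - 1*12394) + √(6*(-313 + 2*6))) = 1/((-40390 - 12394) + √(6*(-313 + 12))) = 1/(-52784 + √(6*(-301))) = 1/(-52784 + √(-1806)) = 1/(-52784 + I*√1806)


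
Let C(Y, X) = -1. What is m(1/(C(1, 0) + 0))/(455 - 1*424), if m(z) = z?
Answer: -1/31 ≈ -0.032258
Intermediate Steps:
m(1/(C(1, 0) + 0))/(455 - 1*424) = 1/((-1 + 0)*(455 - 1*424)) = 1/((-1)*(455 - 424)) = -1/31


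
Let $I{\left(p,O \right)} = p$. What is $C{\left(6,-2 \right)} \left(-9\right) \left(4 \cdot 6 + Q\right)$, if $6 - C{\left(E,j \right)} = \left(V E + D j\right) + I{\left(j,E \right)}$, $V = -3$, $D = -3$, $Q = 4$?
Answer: $-5040$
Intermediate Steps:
$C{\left(E,j \right)} = 6 + 2 j + 3 E$ ($C{\left(E,j \right)} = 6 - \left(\left(- 3 E - 3 j\right) + j\right) = 6 - \left(- 3 E - 2 j\right) = 6 + \left(2 j + 3 E\right) = 6 + 2 j + 3 E$)
$C{\left(6,-2 \right)} \left(-9\right) \left(4 \cdot 6 + Q\right) = \left(6 + 2 \left(-2\right) + 3 \cdot 6\right) \left(-9\right) \left(4 \cdot 6 + 4\right) = \left(6 - 4 + 18\right) \left(-9\right) \left(24 + 4\right) = 20 \left(-9\right) 28 = \left(-180\right) 28 = -5040$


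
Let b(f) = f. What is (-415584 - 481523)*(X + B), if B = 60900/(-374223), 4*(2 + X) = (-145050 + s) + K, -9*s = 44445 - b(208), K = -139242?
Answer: 291284986745326519/4490676 ≈ 6.4864e+10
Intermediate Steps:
s = -44237/9 (s = -(44445 - 1*208)/9 = -(44445 - 208)/9 = -⅑*44237 = -44237/9 ≈ -4915.2)
X = -2602937/36 (X = -2 + ((-145050 - 44237/9) - 139242)/4 = -2 + (-1349687/9 - 139242)/4 = -2 + (¼)*(-2602865/9) = -2 - 2602865/36 = -2602937/36 ≈ -72304.)
B = -20300/124741 (B = 60900*(-1/374223) = -20300/124741 ≈ -0.16274)
(-415584 - 481523)*(X + B) = (-415584 - 481523)*(-2602937/36 - 20300/124741) = -897107*(-324693695117/4490676) = 291284986745326519/4490676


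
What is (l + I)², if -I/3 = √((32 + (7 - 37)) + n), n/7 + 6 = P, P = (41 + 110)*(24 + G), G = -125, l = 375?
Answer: 9*(125 - I*√106797)² ≈ -8.2055e+5 - 7.353e+5*I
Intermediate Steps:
P = -15251 (P = (41 + 110)*(24 - 125) = 151*(-101) = -15251)
n = -106799 (n = -42 + 7*(-15251) = -42 - 106757 = -106799)
I = -3*I*√106797 (I = -3*√((32 + (7 - 37)) - 106799) = -3*√((32 - 30) - 106799) = -3*√(2 - 106799) = -3*I*√106797 ≈ -980.39*I)
(l + I)² = (375 - 3*I*√106797)²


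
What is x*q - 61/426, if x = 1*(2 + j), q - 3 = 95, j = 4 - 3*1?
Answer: 125183/426 ≈ 293.86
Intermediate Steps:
j = 1 (j = 4 - 3 = 1)
q = 98 (q = 3 + 95 = 98)
x = 3 (x = 1*(2 + 1) = 1*3 = 3)
x*q - 61/426 = 3*98 - 61/426 = 294 - 61*1/426 = 294 - 61/426 = 125183/426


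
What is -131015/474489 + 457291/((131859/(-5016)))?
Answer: -120931854976741/6951738339 ≈ -17396.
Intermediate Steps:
-131015/474489 + 457291/((131859/(-5016))) = -131015*1/474489 + 457291/((131859*(-1/5016))) = -131015/474489 + 457291/(-43953/1672) = -131015/474489 + 457291*(-1672/43953) = -131015/474489 - 764590552/43953 = -120931854976741/6951738339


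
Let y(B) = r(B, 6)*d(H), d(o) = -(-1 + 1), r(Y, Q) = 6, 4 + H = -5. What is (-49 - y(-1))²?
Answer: 2401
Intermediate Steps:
H = -9 (H = -4 - 5 = -9)
d(o) = 0 (d(o) = -1*0 = 0)
y(B) = 0 (y(B) = 6*0 = 0)
(-49 - y(-1))² = (-49 - 1*0)² = (-49 + 0)² = (-49)² = 2401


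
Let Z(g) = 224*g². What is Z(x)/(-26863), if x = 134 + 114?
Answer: -13776896/26863 ≈ -512.86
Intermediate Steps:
x = 248
Z(x)/(-26863) = (224*248²)/(-26863) = (224*61504)*(-1/26863) = 13776896*(-1/26863) = -13776896/26863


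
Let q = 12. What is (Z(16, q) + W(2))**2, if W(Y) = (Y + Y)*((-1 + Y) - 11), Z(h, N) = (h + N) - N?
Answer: 576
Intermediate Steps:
Z(h, N) = h (Z(h, N) = (N + h) - N = h)
W(Y) = 2*Y*(-12 + Y) (W(Y) = (2*Y)*(-12 + Y) = 2*Y*(-12 + Y))
(Z(16, q) + W(2))**2 = (16 + 2*2*(-12 + 2))**2 = (16 + 2*2*(-10))**2 = (16 - 40)**2 = (-24)**2 = 576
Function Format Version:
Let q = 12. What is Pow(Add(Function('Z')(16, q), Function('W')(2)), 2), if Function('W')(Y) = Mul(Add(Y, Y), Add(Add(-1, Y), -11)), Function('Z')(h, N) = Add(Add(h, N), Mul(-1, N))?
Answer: 576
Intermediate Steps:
Function('Z')(h, N) = h (Function('Z')(h, N) = Add(Add(N, h), Mul(-1, N)) = h)
Function('W')(Y) = Mul(2, Y, Add(-12, Y)) (Function('W')(Y) = Mul(Mul(2, Y), Add(-12, Y)) = Mul(2, Y, Add(-12, Y)))
Pow(Add(Function('Z')(16, q), Function('W')(2)), 2) = Pow(Add(16, Mul(2, 2, Add(-12, 2))), 2) = Pow(Add(16, Mul(2, 2, -10)), 2) = Pow(Add(16, -40), 2) = Pow(-24, 2) = 576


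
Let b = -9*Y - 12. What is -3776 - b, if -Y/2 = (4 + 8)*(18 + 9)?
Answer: -9596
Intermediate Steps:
Y = -648 (Y = -2*(4 + 8)*(18 + 9) = -24*27 = -2*324 = -648)
b = 5820 (b = -9*(-648) - 12 = 5832 - 12 = 5820)
-3776 - b = -3776 - 1*5820 = -3776 - 5820 = -9596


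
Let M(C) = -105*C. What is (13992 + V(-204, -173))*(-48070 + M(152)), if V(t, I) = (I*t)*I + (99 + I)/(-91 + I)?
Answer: 25742657408965/66 ≈ 3.9004e+11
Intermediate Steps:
V(t, I) = t*I² + (99 + I)/(-91 + I)
(13992 + V(-204, -173))*(-48070 + M(152)) = (13992 + (99 - 173 - 204*(-173)³ - 91*(-204)*(-173)²)/(-91 - 173))*(-48070 - 105*152) = (13992 + (99 - 173 - 204*(-5177717) - 91*(-204)*29929)/(-264))*(-48070 - 15960) = (13992 - (99 - 173 + 1056254268 + 555601956)/264)*(-64030) = (13992 - 1/264*1611856150)*(-64030) = (13992 - 805928075/132)*(-64030) = -804081131/132*(-64030) = 25742657408965/66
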